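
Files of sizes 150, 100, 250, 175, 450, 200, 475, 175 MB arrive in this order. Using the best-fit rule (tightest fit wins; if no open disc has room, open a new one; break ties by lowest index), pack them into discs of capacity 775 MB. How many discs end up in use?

3

  150 → disc 1 (new)  [load 150/775]
  100 → disc 1  [load 250/775]
  250 → disc 1  [load 500/775]
  175 → disc 1  [load 675/775]
  450 → disc 2 (new)  [load 450/775]
  200 → disc 2  [load 650/775]
  475 → disc 3 (new)  [load 475/775]
  175 → disc 3  [load 650/775]
3 discs opened.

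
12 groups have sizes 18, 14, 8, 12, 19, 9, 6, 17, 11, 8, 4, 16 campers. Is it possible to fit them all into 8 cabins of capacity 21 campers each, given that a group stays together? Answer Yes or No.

A valid assignment using 8 cabins:
  cabin 1: 19 = 19
  cabin 2: 18 = 18
  cabin 3: 17 + 4 = 21
  cabin 4: 16 = 16
  cabin 5: 14 + 6 = 20
  cabin 6: 12 + 9 = 21
  cabin 7: 11 + 8 = 19
  cabin 8: 8 = 8
Every load is within 21 campers, so 8 cabins suffice.

Yes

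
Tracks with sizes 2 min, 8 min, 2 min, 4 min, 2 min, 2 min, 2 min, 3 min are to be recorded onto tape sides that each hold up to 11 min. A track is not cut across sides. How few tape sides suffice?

3

Total = 8 + 4 + 3 + 2 + 2 + 2 + 2 + 2 = 25 min.
Lower bound: ⌈25/11⌉ = 3 tape sides.
A packing using 3 tape sides:
  side 1: 8 + 3 = 11
  side 2: 4 + 2 + 2 + 2 = 10
  side 3: 2 + 2 = 4
This matches the lower bound, so 3 is optimal.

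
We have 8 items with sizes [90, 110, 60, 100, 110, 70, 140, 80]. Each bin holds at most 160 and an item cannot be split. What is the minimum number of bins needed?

Total = 140 + 110 + 110 + 100 + 90 + 80 + 70 + 60 = 760.
Lower bound: ⌈760/160⌉ = 5 bins.
A packing using 6 bins:
  bin 1: 140 = 140
  bin 2: 110 = 110
  bin 3: 110 = 110
  bin 4: 100 + 60 = 160
  bin 5: 90 + 70 = 160
  bin 6: 80 = 80
No arrangement into 5 bins stays within capacity, so 6 is optimal.

6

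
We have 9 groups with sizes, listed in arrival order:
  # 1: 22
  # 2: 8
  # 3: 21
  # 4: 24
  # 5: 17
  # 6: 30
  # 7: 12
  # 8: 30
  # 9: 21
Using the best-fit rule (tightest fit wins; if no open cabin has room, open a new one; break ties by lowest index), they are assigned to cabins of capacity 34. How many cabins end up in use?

7

  22 → cabin 1 (new)  [load 22/34]
  8 → cabin 1  [load 30/34]
  21 → cabin 2 (new)  [load 21/34]
  24 → cabin 3 (new)  [load 24/34]
  17 → cabin 4 (new)  [load 17/34]
  30 → cabin 5 (new)  [load 30/34]
  12 → cabin 2  [load 33/34]
  30 → cabin 6 (new)  [load 30/34]
  21 → cabin 7 (new)  [load 21/34]
7 cabins opened.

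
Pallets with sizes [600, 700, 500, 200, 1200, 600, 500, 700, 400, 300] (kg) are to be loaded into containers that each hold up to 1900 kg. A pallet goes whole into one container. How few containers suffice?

Total = 1200 + 700 + 700 + 600 + 600 + 500 + 500 + 400 + 300 + 200 = 5700 kg.
Lower bound: ⌈5700/1900⌉ = 3 containers.
A packing using 3 containers:
  container 1: 1200 + 700 = 1900
  container 2: 700 + 600 + 600 = 1900
  container 3: 500 + 500 + 400 + 300 + 200 = 1900
This matches the lower bound, so 3 is optimal.

3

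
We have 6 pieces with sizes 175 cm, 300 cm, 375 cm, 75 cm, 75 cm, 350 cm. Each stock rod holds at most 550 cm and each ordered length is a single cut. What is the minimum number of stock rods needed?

Total = 375 + 350 + 300 + 175 + 75 + 75 = 1350 cm.
Lower bound: ⌈1350/550⌉ = 3 stock rods.
A packing using 3 stock rods:
  stock rod 1: 375 + 175 = 550
  stock rod 2: 350 + 75 + 75 = 500
  stock rod 3: 300 = 300
This matches the lower bound, so 3 is optimal.

3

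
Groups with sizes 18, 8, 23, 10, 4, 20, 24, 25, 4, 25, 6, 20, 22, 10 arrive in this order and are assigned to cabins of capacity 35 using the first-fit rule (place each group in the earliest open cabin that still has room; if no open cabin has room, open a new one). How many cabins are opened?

  18 → cabin 1 (new)  [load 18/35]
  8 → cabin 1  [load 26/35]
  23 → cabin 2 (new)  [load 23/35]
  10 → cabin 2  [load 33/35]
  4 → cabin 1  [load 30/35]
  20 → cabin 3 (new)  [load 20/35]
  24 → cabin 4 (new)  [load 24/35]
  25 → cabin 5 (new)  [load 25/35]
  4 → cabin 1  [load 34/35]
  25 → cabin 6 (new)  [load 25/35]
  6 → cabin 3  [load 26/35]
  20 → cabin 7 (new)  [load 20/35]
  22 → cabin 8 (new)  [load 22/35]
  10 → cabin 4  [load 34/35]
8 cabins opened.

8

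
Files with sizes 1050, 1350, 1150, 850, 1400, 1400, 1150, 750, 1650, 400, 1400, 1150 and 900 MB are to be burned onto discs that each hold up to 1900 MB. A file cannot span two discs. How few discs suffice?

Total = 1650 + 1400 + 1400 + 1400 + 1350 + 1150 + 1150 + 1150 + 1050 + 900 + 850 + 750 + 400 = 14600 MB.
Lower bound: ⌈14600/1900⌉ = 8 discs.
Also, 9 files each exceed 950 MB, and no two of those can share a disc, so at least 9 discs are needed.
A packing using 10 discs:
  disc 1: 1650 = 1650
  disc 2: 1400 + 400 = 1800
  disc 3: 1400 = 1400
  disc 4: 1400 = 1400
  disc 5: 1350 = 1350
  disc 6: 1150 + 750 = 1900
  disc 7: 1150 = 1150
  disc 8: 1150 = 1150
  disc 9: 1050 + 850 = 1900
  disc 10: 900 = 900
No arrangement into 9 discs stays within capacity, so 10 is optimal.

10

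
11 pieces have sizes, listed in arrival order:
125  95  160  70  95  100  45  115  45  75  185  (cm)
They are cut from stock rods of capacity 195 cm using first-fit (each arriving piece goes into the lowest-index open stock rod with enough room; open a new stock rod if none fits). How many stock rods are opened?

  125 → stock rod 1 (new)  [load 125/195]
  95 → stock rod 2 (new)  [load 95/195]
  160 → stock rod 3 (new)  [load 160/195]
  70 → stock rod 1  [load 195/195]
  95 → stock rod 2  [load 190/195]
  100 → stock rod 4 (new)  [load 100/195]
  45 → stock rod 4  [load 145/195]
  115 → stock rod 5 (new)  [load 115/195]
  45 → stock rod 4  [load 190/195]
  75 → stock rod 5  [load 190/195]
  185 → stock rod 6 (new)  [load 185/195]
6 stock rods opened.

6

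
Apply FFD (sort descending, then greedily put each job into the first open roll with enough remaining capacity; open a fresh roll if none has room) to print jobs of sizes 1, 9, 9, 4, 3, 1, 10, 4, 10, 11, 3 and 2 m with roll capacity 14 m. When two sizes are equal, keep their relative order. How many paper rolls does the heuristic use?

Sorted descending: 11, 10, 10, 9, 9, 4, 4, 3, 3, 2, 1, 1.
  11 → roll 1 (new)  [load 11/14]
  10 → roll 2 (new)  [load 10/14]
  10 → roll 3 (new)  [load 10/14]
  9 → roll 4 (new)  [load 9/14]
  9 → roll 5 (new)  [load 9/14]
  4 → roll 2  [load 14/14]
  4 → roll 3  [load 14/14]
  3 → roll 1  [load 14/14]
  3 → roll 4  [load 12/14]
  2 → roll 4  [load 14/14]
  1 → roll 5  [load 10/14]
  1 → roll 5  [load 11/14]
5 paper rolls opened.

5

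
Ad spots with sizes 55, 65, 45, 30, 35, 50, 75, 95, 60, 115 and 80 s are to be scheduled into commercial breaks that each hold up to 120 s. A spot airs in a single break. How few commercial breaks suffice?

7

Total = 115 + 95 + 80 + 75 + 65 + 60 + 55 + 50 + 45 + 35 + 30 = 705 s.
Lower bound: ⌈705/120⌉ = 6 commercial breaks.
A packing using 7 commercial breaks:
  break 1: 115 = 115
  break 2: 95 = 95
  break 3: 80 + 35 = 115
  break 4: 75 + 45 = 120
  break 5: 65 + 55 = 120
  break 6: 60 + 50 = 110
  break 7: 30 = 30
No arrangement into 6 commercial breaks stays within capacity, so 7 is optimal.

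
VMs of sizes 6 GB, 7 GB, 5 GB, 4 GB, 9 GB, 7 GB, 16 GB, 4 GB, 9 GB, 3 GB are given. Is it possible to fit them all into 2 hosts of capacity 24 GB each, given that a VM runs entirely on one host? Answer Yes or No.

No

Total = 70 GB; ⌈70/24⌉ = 3.
At least 3 hosts are required, but only 2 are allowed.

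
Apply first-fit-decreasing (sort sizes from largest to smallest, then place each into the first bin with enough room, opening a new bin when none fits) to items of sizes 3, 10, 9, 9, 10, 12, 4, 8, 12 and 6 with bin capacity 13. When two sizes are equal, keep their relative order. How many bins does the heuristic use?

8

Sorted descending: 12, 12, 10, 10, 9, 9, 8, 6, 4, 3.
  12 → bin 1 (new)  [load 12/13]
  12 → bin 2 (new)  [load 12/13]
  10 → bin 3 (new)  [load 10/13]
  10 → bin 4 (new)  [load 10/13]
  9 → bin 5 (new)  [load 9/13]
  9 → bin 6 (new)  [load 9/13]
  8 → bin 7 (new)  [load 8/13]
  6 → bin 8 (new)  [load 6/13]
  4 → bin 5  [load 13/13]
  3 → bin 3  [load 13/13]
8 bins opened.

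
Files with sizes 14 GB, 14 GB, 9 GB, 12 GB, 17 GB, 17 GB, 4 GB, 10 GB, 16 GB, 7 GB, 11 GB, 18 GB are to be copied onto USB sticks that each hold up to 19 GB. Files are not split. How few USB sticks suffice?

9

Total = 18 + 17 + 17 + 16 + 14 + 14 + 12 + 11 + 10 + 9 + 7 + 4 = 149 GB.
Lower bound: ⌈149/19⌉ = 8 USB sticks.
Also, 9 files each exceed 19/2 GB, and no two of those can share a USB stick, so at least 9 USB sticks are needed.
A packing using 9 USB sticks:
  USB stick 1: 18 = 18
  USB stick 2: 17 = 17
  USB stick 3: 17 = 17
  USB stick 4: 16 = 16
  USB stick 5: 14 + 4 = 18
  USB stick 6: 14 = 14
  USB stick 7: 12 + 7 = 19
  USB stick 8: 11 = 11
  USB stick 9: 10 + 9 = 19
This matches the lower bound, so 9 is optimal.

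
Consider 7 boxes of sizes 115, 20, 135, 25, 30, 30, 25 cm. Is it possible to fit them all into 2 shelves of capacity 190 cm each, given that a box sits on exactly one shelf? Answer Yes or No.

A valid assignment using 2 shelves:
  shelf 1: 135 + 30 + 25 = 190
  shelf 2: 115 + 30 + 25 + 20 = 190
Every load is within 190 cm, so 2 shelves suffice.

Yes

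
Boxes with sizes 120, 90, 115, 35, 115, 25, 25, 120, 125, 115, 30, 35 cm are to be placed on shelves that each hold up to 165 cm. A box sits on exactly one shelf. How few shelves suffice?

Total = 125 + 120 + 120 + 115 + 115 + 115 + 90 + 35 + 35 + 30 + 25 + 25 = 950 cm.
Lower bound: ⌈950/165⌉ = 6 shelves.
Also, 7 boxes each exceed 165/2 cm, and no two of those can share a shelf, so at least 7 shelves are needed.
A packing using 7 shelves:
  shelf 1: 125 + 35 = 160
  shelf 2: 120 + 35 = 155
  shelf 3: 120 + 30 = 150
  shelf 4: 115 + 25 + 25 = 165
  shelf 5: 115 = 115
  shelf 6: 115 = 115
  shelf 7: 90 = 90
This matches the lower bound, so 7 is optimal.

7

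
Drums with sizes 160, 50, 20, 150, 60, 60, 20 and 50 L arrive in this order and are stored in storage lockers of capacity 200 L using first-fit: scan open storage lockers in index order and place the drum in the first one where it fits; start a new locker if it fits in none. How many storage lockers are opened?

3

  160 → locker 1 (new)  [load 160/200]
  50 → locker 2 (new)  [load 50/200]
  20 → locker 1  [load 180/200]
  150 → locker 2  [load 200/200]
  60 → locker 3 (new)  [load 60/200]
  60 → locker 3  [load 120/200]
  20 → locker 1  [load 200/200]
  50 → locker 3  [load 170/200]
3 storage lockers opened.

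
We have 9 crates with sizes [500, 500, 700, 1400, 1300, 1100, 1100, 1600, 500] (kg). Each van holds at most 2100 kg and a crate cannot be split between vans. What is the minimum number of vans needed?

5

Total = 1600 + 1400 + 1300 + 1100 + 1100 + 700 + 500 + 500 + 500 = 8700 kg.
Lower bound: ⌈8700/2100⌉ = 5 vans.
A packing using 5 vans:
  van 1: 1600 + 500 = 2100
  van 2: 1400 + 700 = 2100
  van 3: 1300 + 500 = 1800
  van 4: 1100 + 500 = 1600
  van 5: 1100 = 1100
This matches the lower bound, so 5 is optimal.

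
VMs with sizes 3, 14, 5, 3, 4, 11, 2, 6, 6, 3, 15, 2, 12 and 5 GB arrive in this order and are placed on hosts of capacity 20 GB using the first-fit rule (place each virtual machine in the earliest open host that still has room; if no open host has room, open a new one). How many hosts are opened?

5

  3 → host 1 (new)  [load 3/20]
  14 → host 1  [load 17/20]
  5 → host 2 (new)  [load 5/20]
  3 → host 1  [load 20/20]
  4 → host 2  [load 9/20]
  11 → host 2  [load 20/20]
  2 → host 3 (new)  [load 2/20]
  6 → host 3  [load 8/20]
  6 → host 3  [load 14/20]
  3 → host 3  [load 17/20]
  15 → host 4 (new)  [load 15/20]
  2 → host 3  [load 19/20]
  12 → host 5 (new)  [load 12/20]
  5 → host 4  [load 20/20]
5 hosts opened.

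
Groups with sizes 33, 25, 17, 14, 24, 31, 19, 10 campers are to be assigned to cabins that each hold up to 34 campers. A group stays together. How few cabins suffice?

6

Total = 33 + 31 + 25 + 24 + 19 + 17 + 14 + 10 = 173 campers.
Lower bound: ⌈173/34⌉ = 6 cabins.
A packing using 6 cabins:
  cabin 1: 33 = 33
  cabin 2: 31 = 31
  cabin 3: 25 = 25
  cabin 4: 24 + 10 = 34
  cabin 5: 19 + 14 = 33
  cabin 6: 17 = 17
This matches the lower bound, so 6 is optimal.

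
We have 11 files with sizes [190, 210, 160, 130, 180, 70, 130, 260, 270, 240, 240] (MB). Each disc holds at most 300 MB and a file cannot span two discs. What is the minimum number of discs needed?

Total = 270 + 260 + 240 + 240 + 210 + 190 + 180 + 160 + 130 + 130 + 70 = 2080 MB.
Lower bound: ⌈2080/300⌉ = 7 discs.
Also, 8 files each exceed 150 MB, and no two of those can share a disc, so at least 8 discs are needed.
A packing using 9 discs:
  disc 1: 270 = 270
  disc 2: 260 = 260
  disc 3: 240 = 240
  disc 4: 240 = 240
  disc 5: 210 + 70 = 280
  disc 6: 190 = 190
  disc 7: 180 = 180
  disc 8: 160 + 130 = 290
  disc 9: 130 = 130
No arrangement into 8 discs stays within capacity, so 9 is optimal.

9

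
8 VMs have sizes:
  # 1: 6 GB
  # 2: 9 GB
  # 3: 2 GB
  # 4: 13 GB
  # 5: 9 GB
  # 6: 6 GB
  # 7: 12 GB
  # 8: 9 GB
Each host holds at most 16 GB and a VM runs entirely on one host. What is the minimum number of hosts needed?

5

Total = 13 + 12 + 9 + 9 + 9 + 6 + 6 + 2 = 66 GB.
Lower bound: ⌈66/16⌉ = 5 hosts.
A packing using 5 hosts:
  host 1: 13 + 2 = 15
  host 2: 12 = 12
  host 3: 9 + 6 = 15
  host 4: 9 + 6 = 15
  host 5: 9 = 9
This matches the lower bound, so 5 is optimal.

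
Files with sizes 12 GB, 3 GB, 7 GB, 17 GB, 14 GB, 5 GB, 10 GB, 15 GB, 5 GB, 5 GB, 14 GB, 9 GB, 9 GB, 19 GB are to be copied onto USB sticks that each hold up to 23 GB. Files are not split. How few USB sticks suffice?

Total = 19 + 17 + 15 + 14 + 14 + 12 + 10 + 9 + 9 + 7 + 5 + 5 + 5 + 3 = 144 GB.
Lower bound: ⌈144/23⌉ = 7 USB sticks.
A packing using 7 USB sticks:
  USB stick 1: 19 + 3 = 22
  USB stick 2: 17 + 5 = 22
  USB stick 3: 15 + 7 = 22
  USB stick 4: 14 + 9 = 23
  USB stick 5: 14 + 9 = 23
  USB stick 6: 12 + 10 = 22
  USB stick 7: 5 + 5 = 10
This matches the lower bound, so 7 is optimal.

7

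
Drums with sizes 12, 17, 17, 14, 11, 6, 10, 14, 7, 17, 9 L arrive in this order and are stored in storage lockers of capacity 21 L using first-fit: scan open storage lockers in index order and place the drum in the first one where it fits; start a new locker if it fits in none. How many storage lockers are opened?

  12 → locker 1 (new)  [load 12/21]
  17 → locker 2 (new)  [load 17/21]
  17 → locker 3 (new)  [load 17/21]
  14 → locker 4 (new)  [load 14/21]
  11 → locker 5 (new)  [load 11/21]
  6 → locker 1  [load 18/21]
  10 → locker 5  [load 21/21]
  14 → locker 6 (new)  [load 14/21]
  7 → locker 4  [load 21/21]
  17 → locker 7 (new)  [load 17/21]
  9 → locker 8 (new)  [load 9/21]
8 storage lockers opened.

8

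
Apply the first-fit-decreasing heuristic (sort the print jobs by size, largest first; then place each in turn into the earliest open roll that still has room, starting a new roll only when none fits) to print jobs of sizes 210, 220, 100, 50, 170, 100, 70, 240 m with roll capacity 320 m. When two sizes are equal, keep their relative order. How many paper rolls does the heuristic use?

Sorted descending: 240, 220, 210, 170, 100, 100, 70, 50.
  240 → roll 1 (new)  [load 240/320]
  220 → roll 2 (new)  [load 220/320]
  210 → roll 3 (new)  [load 210/320]
  170 → roll 4 (new)  [load 170/320]
  100 → roll 2  [load 320/320]
  100 → roll 3  [load 310/320]
  70 → roll 1  [load 310/320]
  50 → roll 4  [load 220/320]
4 paper rolls opened.

4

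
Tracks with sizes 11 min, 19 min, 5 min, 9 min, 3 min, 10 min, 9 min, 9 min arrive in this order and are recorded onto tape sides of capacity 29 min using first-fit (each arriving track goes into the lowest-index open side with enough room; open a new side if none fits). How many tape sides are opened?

  11 → side 1 (new)  [load 11/29]
  19 → side 2 (new)  [load 19/29]
  5 → side 1  [load 16/29]
  9 → side 1  [load 25/29]
  3 → side 1  [load 28/29]
  10 → side 2  [load 29/29]
  9 → side 3 (new)  [load 9/29]
  9 → side 3  [load 18/29]
3 tape sides opened.

3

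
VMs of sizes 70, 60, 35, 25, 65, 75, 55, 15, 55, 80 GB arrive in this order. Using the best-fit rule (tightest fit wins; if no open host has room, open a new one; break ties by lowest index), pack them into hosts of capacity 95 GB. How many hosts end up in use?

7

  70 → host 1 (new)  [load 70/95]
  60 → host 2 (new)  [load 60/95]
  35 → host 2  [load 95/95]
  25 → host 1  [load 95/95]
  65 → host 3 (new)  [load 65/95]
  75 → host 4 (new)  [load 75/95]
  55 → host 5 (new)  [load 55/95]
  15 → host 4  [load 90/95]
  55 → host 6 (new)  [load 55/95]
  80 → host 7 (new)  [load 80/95]
7 hosts opened.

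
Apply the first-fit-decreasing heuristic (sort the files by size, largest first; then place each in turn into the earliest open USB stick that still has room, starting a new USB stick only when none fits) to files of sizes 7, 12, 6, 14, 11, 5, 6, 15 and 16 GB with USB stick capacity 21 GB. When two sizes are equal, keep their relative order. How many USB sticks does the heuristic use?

5

Sorted descending: 16, 15, 14, 12, 11, 7, 6, 6, 5.
  16 → USB stick 1 (new)  [load 16/21]
  15 → USB stick 2 (new)  [load 15/21]
  14 → USB stick 3 (new)  [load 14/21]
  12 → USB stick 4 (new)  [load 12/21]
  11 → USB stick 5 (new)  [load 11/21]
  7 → USB stick 3  [load 21/21]
  6 → USB stick 2  [load 21/21]
  6 → USB stick 4  [load 18/21]
  5 → USB stick 1  [load 21/21]
5 USB sticks opened.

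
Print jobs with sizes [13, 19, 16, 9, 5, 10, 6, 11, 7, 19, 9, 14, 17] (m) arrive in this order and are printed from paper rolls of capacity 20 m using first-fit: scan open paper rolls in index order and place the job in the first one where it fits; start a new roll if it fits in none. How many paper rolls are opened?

  13 → roll 1 (new)  [load 13/20]
  19 → roll 2 (new)  [load 19/20]
  16 → roll 3 (new)  [load 16/20]
  9 → roll 4 (new)  [load 9/20]
  5 → roll 1  [load 18/20]
  10 → roll 4  [load 19/20]
  6 → roll 5 (new)  [load 6/20]
  11 → roll 5  [load 17/20]
  7 → roll 6 (new)  [load 7/20]
  19 → roll 7 (new)  [load 19/20]
  9 → roll 6  [load 16/20]
  14 → roll 8 (new)  [load 14/20]
  17 → roll 9 (new)  [load 17/20]
9 paper rolls opened.

9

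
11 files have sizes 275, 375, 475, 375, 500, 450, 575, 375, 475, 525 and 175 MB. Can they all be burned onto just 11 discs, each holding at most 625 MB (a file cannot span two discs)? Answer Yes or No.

Yes

A valid assignment using 10 discs:
  disc 1: 575 = 575
  disc 2: 525 = 525
  disc 3: 500 = 500
  disc 4: 475 = 475
  disc 5: 475 = 475
  disc 6: 450 + 175 = 625
  disc 7: 375 = 375
  disc 8: 375 = 375
  disc 9: 375 = 375
  disc 10: 275 = 275
That uses only 10 ≤ 11, so 11 discs are enough.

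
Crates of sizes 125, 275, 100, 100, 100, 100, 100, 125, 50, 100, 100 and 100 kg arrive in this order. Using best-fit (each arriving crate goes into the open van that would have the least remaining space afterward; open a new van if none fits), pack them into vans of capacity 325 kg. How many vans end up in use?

  125 → van 1 (new)  [load 125/325]
  275 → van 2 (new)  [load 275/325]
  100 → van 1  [load 225/325]
  100 → van 1  [load 325/325]
  100 → van 3 (new)  [load 100/325]
  100 → van 3  [load 200/325]
  100 → van 3  [load 300/325]
  125 → van 4 (new)  [load 125/325]
  50 → van 2  [load 325/325]
  100 → van 4  [load 225/325]
  100 → van 4  [load 325/325]
  100 → van 5 (new)  [load 100/325]
5 vans opened.

5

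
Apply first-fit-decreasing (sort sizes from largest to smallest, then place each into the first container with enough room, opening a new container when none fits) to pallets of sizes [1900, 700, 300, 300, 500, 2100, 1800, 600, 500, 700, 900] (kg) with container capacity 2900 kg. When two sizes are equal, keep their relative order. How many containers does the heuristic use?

Sorted descending: 2100, 1900, 1800, 900, 700, 700, 600, 500, 500, 300, 300.
  2100 → container 1 (new)  [load 2100/2900]
  1900 → container 2 (new)  [load 1900/2900]
  1800 → container 3 (new)  [load 1800/2900]
  900 → container 2  [load 2800/2900]
  700 → container 1  [load 2800/2900]
  700 → container 3  [load 2500/2900]
  600 → container 4 (new)  [load 600/2900]
  500 → container 4  [load 1100/2900]
  500 → container 4  [load 1600/2900]
  300 → container 3  [load 2800/2900]
  300 → container 4  [load 1900/2900]
4 containers opened.

4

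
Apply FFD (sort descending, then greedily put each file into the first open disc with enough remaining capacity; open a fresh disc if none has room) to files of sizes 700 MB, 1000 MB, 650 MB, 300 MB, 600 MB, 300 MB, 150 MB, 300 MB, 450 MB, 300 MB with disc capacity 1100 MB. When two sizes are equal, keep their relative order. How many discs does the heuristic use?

Sorted descending: 1000, 700, 650, 600, 450, 300, 300, 300, 300, 150.
  1000 → disc 1 (new)  [load 1000/1100]
  700 → disc 2 (new)  [load 700/1100]
  650 → disc 3 (new)  [load 650/1100]
  600 → disc 4 (new)  [load 600/1100]
  450 → disc 3  [load 1100/1100]
  300 → disc 2  [load 1000/1100]
  300 → disc 4  [load 900/1100]
  300 → disc 5 (new)  [load 300/1100]
  300 → disc 5  [load 600/1100]
  150 → disc 4  [load 1050/1100]
5 discs opened.

5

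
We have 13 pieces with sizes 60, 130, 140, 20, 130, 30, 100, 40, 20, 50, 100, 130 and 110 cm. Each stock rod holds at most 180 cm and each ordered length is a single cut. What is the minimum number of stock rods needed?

7

Total = 140 + 130 + 130 + 130 + 110 + 100 + 100 + 60 + 50 + 40 + 30 + 20 + 20 = 1060 cm.
Lower bound: ⌈1060/180⌉ = 6 stock rods.
Also, 7 pieces each exceed 90 cm, and no two of those can share a stock rod, so at least 7 stock rods are needed.
A packing using 7 stock rods:
  stock rod 1: 140 + 40 = 180
  stock rod 2: 130 + 50 = 180
  stock rod 3: 130 + 30 + 20 = 180
  stock rod 4: 130 + 20 = 150
  stock rod 5: 110 + 60 = 170
  stock rod 6: 100 = 100
  stock rod 7: 100 = 100
This matches the lower bound, so 7 is optimal.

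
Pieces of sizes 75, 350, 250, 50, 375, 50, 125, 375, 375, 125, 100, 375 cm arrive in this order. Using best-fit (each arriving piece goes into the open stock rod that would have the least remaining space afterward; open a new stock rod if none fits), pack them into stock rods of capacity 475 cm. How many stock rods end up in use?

  75 → stock rod 1 (new)  [load 75/475]
  350 → stock rod 1  [load 425/475]
  250 → stock rod 2 (new)  [load 250/475]
  50 → stock rod 1  [load 475/475]
  375 → stock rod 3 (new)  [load 375/475]
  50 → stock rod 3  [load 425/475]
  125 → stock rod 2  [load 375/475]
  375 → stock rod 4 (new)  [load 375/475]
  375 → stock rod 5 (new)  [load 375/475]
  125 → stock rod 6 (new)  [load 125/475]
  100 → stock rod 2  [load 475/475]
  375 → stock rod 7 (new)  [load 375/475]
7 stock rods opened.

7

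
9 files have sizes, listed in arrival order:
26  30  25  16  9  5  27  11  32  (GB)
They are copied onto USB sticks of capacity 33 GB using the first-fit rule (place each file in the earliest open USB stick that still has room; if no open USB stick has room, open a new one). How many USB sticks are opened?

7

  26 → USB stick 1 (new)  [load 26/33]
  30 → USB stick 2 (new)  [load 30/33]
  25 → USB stick 3 (new)  [load 25/33]
  16 → USB stick 4 (new)  [load 16/33]
  9 → USB stick 4  [load 25/33]
  5 → USB stick 1  [load 31/33]
  27 → USB stick 5 (new)  [load 27/33]
  11 → USB stick 6 (new)  [load 11/33]
  32 → USB stick 7 (new)  [load 32/33]
7 USB sticks opened.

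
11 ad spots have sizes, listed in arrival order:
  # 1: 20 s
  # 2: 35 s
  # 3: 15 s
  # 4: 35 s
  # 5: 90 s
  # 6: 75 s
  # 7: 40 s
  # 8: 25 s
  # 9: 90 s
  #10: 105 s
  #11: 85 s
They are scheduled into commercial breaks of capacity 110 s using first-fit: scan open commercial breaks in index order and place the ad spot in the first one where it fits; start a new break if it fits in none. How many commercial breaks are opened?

7

  20 → break 1 (new)  [load 20/110]
  35 → break 1  [load 55/110]
  15 → break 1  [load 70/110]
  35 → break 1  [load 105/110]
  90 → break 2 (new)  [load 90/110]
  75 → break 3 (new)  [load 75/110]
  40 → break 4 (new)  [load 40/110]
  25 → break 3  [load 100/110]
  90 → break 5 (new)  [load 90/110]
  105 → break 6 (new)  [load 105/110]
  85 → break 7 (new)  [load 85/110]
7 commercial breaks opened.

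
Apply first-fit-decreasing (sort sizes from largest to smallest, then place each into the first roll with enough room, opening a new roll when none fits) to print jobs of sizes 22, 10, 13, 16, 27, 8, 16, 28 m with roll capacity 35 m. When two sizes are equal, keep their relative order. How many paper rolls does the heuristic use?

5

Sorted descending: 28, 27, 22, 16, 16, 13, 10, 8.
  28 → roll 1 (new)  [load 28/35]
  27 → roll 2 (new)  [load 27/35]
  22 → roll 3 (new)  [load 22/35]
  16 → roll 4 (new)  [load 16/35]
  16 → roll 4  [load 32/35]
  13 → roll 3  [load 35/35]
  10 → roll 5 (new)  [load 10/35]
  8 → roll 2  [load 35/35]
5 paper rolls opened.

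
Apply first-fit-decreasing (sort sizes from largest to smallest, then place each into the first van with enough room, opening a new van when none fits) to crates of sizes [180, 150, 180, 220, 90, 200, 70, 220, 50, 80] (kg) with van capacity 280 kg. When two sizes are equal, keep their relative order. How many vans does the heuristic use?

6

Sorted descending: 220, 220, 200, 180, 180, 150, 90, 80, 70, 50.
  220 → van 1 (new)  [load 220/280]
  220 → van 2 (new)  [load 220/280]
  200 → van 3 (new)  [load 200/280]
  180 → van 4 (new)  [load 180/280]
  180 → van 5 (new)  [load 180/280]
  150 → van 6 (new)  [load 150/280]
  90 → van 4  [load 270/280]
  80 → van 3  [load 280/280]
  70 → van 5  [load 250/280]
  50 → van 1  [load 270/280]
6 vans opened.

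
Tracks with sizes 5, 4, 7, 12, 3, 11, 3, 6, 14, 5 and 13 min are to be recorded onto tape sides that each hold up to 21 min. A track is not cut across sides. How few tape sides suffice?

Total = 14 + 13 + 12 + 11 + 7 + 6 + 5 + 5 + 4 + 3 + 3 = 83 min.
Lower bound: ⌈83/21⌉ = 4 tape sides.
A packing using 4 tape sides:
  side 1: 14 + 7 = 21
  side 2: 13 + 5 + 3 = 21
  side 3: 12 + 6 + 3 = 21
  side 4: 11 + 5 + 4 = 20
This matches the lower bound, so 4 is optimal.

4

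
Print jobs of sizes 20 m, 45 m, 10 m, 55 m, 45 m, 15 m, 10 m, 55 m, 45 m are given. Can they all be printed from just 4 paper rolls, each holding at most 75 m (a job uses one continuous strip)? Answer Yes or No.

Total = 300 m; ⌈300/75⌉ = 4.
5 print jobs each exceed half the capacity and cannot share a roll, forcing at least 5 paper rolls.
At least 5 paper rolls are required, but only 4 are allowed.

No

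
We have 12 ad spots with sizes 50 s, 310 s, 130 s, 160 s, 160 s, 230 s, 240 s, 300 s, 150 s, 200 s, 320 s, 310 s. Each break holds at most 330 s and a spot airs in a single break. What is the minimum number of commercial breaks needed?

9

Total = 320 + 310 + 310 + 300 + 240 + 230 + 200 + 160 + 160 + 150 + 130 + 50 = 2560 s.
Lower bound: ⌈2560/330⌉ = 8 commercial breaks.
A packing using 9 commercial breaks:
  break 1: 320 = 320
  break 2: 310 = 310
  break 3: 310 = 310
  break 4: 300 = 300
  break 5: 240 + 50 = 290
  break 6: 230 = 230
  break 7: 200 + 130 = 330
  break 8: 160 + 160 = 320
  break 9: 150 = 150
No arrangement into 8 commercial breaks stays within capacity, so 9 is optimal.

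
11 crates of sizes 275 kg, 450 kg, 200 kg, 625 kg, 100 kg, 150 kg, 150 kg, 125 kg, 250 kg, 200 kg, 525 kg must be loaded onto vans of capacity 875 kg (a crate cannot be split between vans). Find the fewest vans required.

4

Total = 625 + 525 + 450 + 275 + 250 + 200 + 200 + 150 + 150 + 125 + 100 = 3050 kg.
Lower bound: ⌈3050/875⌉ = 4 vans.
A packing using 4 vans:
  van 1: 625 + 250 = 875
  van 2: 525 + 275 = 800
  van 3: 450 + 200 + 200 = 850
  van 4: 150 + 150 + 125 + 100 = 525
This matches the lower bound, so 4 is optimal.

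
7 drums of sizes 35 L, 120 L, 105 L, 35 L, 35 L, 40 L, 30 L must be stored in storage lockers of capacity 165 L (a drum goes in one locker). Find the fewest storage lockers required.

3

Total = 120 + 105 + 40 + 35 + 35 + 35 + 30 = 400 L.
Lower bound: ⌈400/165⌉ = 3 storage lockers.
A packing using 3 storage lockers:
  locker 1: 120 + 40 = 160
  locker 2: 105 + 35 = 140
  locker 3: 35 + 35 + 30 = 100
This matches the lower bound, so 3 is optimal.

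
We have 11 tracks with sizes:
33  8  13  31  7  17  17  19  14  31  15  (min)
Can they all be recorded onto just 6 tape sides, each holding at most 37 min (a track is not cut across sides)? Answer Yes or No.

Yes

A valid assignment using 6 tape sides:
  side 1: 33 = 33
  side 2: 31 = 31
  side 3: 31 = 31
  side 4: 19 + 17 = 36
  side 5: 17 + 13 + 7 = 37
  side 6: 15 + 14 + 8 = 37
Every load is within 37 min, so 6 tape sides suffice.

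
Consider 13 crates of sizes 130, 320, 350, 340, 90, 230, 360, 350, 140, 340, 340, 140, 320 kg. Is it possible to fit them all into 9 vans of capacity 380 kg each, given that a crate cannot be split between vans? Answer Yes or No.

Total = 3450 kg; ⌈3450/380⌉ = 10.
At least 10 vans are required, but only 9 are allowed.

No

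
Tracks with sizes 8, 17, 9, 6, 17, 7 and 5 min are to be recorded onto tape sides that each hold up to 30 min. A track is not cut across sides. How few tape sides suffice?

3

Total = 17 + 17 + 9 + 8 + 7 + 6 + 5 = 69 min.
Lower bound: ⌈69/30⌉ = 3 tape sides.
A packing using 3 tape sides:
  side 1: 17 + 9 = 26
  side 2: 17 + 8 + 5 = 30
  side 3: 7 + 6 = 13
This matches the lower bound, so 3 is optimal.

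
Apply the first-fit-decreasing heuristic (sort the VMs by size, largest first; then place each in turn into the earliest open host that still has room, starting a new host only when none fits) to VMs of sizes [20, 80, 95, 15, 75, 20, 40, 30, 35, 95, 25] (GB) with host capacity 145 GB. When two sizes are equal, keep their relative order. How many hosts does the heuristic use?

4

Sorted descending: 95, 95, 80, 75, 40, 35, 30, 25, 20, 20, 15.
  95 → host 1 (new)  [load 95/145]
  95 → host 2 (new)  [load 95/145]
  80 → host 3 (new)  [load 80/145]
  75 → host 4 (new)  [load 75/145]
  40 → host 1  [load 135/145]
  35 → host 2  [load 130/145]
  30 → host 3  [load 110/145]
  25 → host 3  [load 135/145]
  20 → host 4  [load 95/145]
  20 → host 4  [load 115/145]
  15 → host 2  [load 145/145]
4 hosts opened.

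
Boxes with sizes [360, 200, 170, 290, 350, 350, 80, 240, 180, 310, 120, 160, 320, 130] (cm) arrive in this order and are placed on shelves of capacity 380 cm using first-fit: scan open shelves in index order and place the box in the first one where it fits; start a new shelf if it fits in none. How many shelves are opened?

  360 → shelf 1 (new)  [load 360/380]
  200 → shelf 2 (new)  [load 200/380]
  170 → shelf 2  [load 370/380]
  290 → shelf 3 (new)  [load 290/380]
  350 → shelf 4 (new)  [load 350/380]
  350 → shelf 5 (new)  [load 350/380]
  80 → shelf 3  [load 370/380]
  240 → shelf 6 (new)  [load 240/380]
  180 → shelf 7 (new)  [load 180/380]
  310 → shelf 8 (new)  [load 310/380]
  120 → shelf 6  [load 360/380]
  160 → shelf 7  [load 340/380]
  320 → shelf 9 (new)  [load 320/380]
  130 → shelf 10 (new)  [load 130/380]
10 shelves opened.

10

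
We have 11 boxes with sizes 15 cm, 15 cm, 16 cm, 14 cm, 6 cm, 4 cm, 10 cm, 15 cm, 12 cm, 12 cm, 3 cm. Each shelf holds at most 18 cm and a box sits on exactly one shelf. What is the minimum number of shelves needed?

Total = 16 + 15 + 15 + 15 + 14 + 12 + 12 + 10 + 6 + 4 + 3 = 122 cm.
Lower bound: ⌈122/18⌉ = 7 shelves.
Also, 8 boxes each exceed 9 cm, and no two of those can share a shelf, so at least 8 shelves are needed.
A packing using 8 shelves:
  shelf 1: 16 = 16
  shelf 2: 15 + 3 = 18
  shelf 3: 15 = 15
  shelf 4: 15 = 15
  shelf 5: 14 + 4 = 18
  shelf 6: 12 + 6 = 18
  shelf 7: 12 = 12
  shelf 8: 10 = 10
This matches the lower bound, so 8 is optimal.

8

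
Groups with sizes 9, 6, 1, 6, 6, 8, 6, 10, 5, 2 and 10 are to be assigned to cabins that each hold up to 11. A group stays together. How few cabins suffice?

Total = 10 + 10 + 9 + 8 + 6 + 6 + 6 + 6 + 5 + 2 + 1 = 69.
Lower bound: ⌈69/11⌉ = 7 cabins.
Also, 8 groups each exceed 11/2, and no two of those can share a cabin, so at least 8 cabins are needed.
A packing using 8 cabins:
  cabin 1: 10 + 1 = 11
  cabin 2: 10 = 10
  cabin 3: 9 + 2 = 11
  cabin 4: 8 = 8
  cabin 5: 6 + 5 = 11
  cabin 6: 6 = 6
  cabin 7: 6 = 6
  cabin 8: 6 = 6
This matches the lower bound, so 8 is optimal.

8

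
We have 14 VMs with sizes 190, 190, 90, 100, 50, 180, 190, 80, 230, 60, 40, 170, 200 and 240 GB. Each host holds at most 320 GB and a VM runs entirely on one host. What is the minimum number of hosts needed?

8

Total = 240 + 230 + 200 + 190 + 190 + 190 + 180 + 170 + 100 + 90 + 80 + 60 + 50 + 40 = 2010 GB.
Lower bound: ⌈2010/320⌉ = 7 hosts.
Also, 8 VMs each exceed 160 GB, and no two of those can share a host, so at least 8 hosts are needed.
A packing using 8 hosts:
  host 1: 240 + 80 = 320
  host 2: 230 + 90 = 320
  host 3: 200 + 100 = 300
  host 4: 190 + 60 + 50 = 300
  host 5: 190 + 40 = 230
  host 6: 190 = 190
  host 7: 180 = 180
  host 8: 170 = 170
This matches the lower bound, so 8 is optimal.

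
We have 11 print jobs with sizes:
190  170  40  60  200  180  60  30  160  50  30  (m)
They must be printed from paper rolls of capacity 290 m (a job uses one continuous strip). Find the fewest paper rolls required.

5

Total = 200 + 190 + 180 + 170 + 160 + 60 + 60 + 50 + 40 + 30 + 30 = 1170 m.
Lower bound: ⌈1170/290⌉ = 5 paper rolls.
A packing using 5 paper rolls:
  roll 1: 200 + 60 + 30 = 290
  roll 2: 190 + 60 + 40 = 290
  roll 3: 180 + 50 + 30 = 260
  roll 4: 170 = 170
  roll 5: 160 = 160
This matches the lower bound, so 5 is optimal.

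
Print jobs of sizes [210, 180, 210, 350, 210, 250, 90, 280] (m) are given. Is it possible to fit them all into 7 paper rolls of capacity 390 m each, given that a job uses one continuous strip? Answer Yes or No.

Yes

A valid assignment using 6 paper rolls:
  roll 1: 350 = 350
  roll 2: 280 + 90 = 370
  roll 3: 250 = 250
  roll 4: 210 + 180 = 390
  roll 5: 210 = 210
  roll 6: 210 = 210
That uses only 6 ≤ 7, so 7 paper rolls are enough.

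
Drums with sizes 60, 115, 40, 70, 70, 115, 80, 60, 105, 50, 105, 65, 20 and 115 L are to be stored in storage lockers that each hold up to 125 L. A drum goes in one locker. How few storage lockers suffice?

Total = 115 + 115 + 115 + 105 + 105 + 80 + 70 + 70 + 65 + 60 + 60 + 50 + 40 + 20 = 1070 L.
Lower bound: ⌈1070/125⌉ = 9 storage lockers.
A packing using 10 storage lockers:
  locker 1: 115 = 115
  locker 2: 115 = 115
  locker 3: 115 = 115
  locker 4: 105 + 20 = 125
  locker 5: 105 = 105
  locker 6: 80 + 40 = 120
  locker 7: 70 + 50 = 120
  locker 8: 70 = 70
  locker 9: 65 + 60 = 125
  locker 10: 60 = 60
No arrangement into 9 storage lockers stays within capacity, so 10 is optimal.

10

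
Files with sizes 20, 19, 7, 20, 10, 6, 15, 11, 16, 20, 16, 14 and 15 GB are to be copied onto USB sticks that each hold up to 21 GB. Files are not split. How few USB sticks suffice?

Total = 20 + 20 + 20 + 19 + 16 + 16 + 15 + 15 + 14 + 11 + 10 + 7 + 6 = 189 GB.
Lower bound: ⌈189/21⌉ = 9 USB sticks.
Also, 10 files each exceed 21/2 GB, and no two of those can share a USB stick, so at least 10 USB sticks are needed.
A packing using 10 USB sticks:
  USB stick 1: 20 = 20
  USB stick 2: 20 = 20
  USB stick 3: 20 = 20
  USB stick 4: 19 = 19
  USB stick 5: 16 = 16
  USB stick 6: 16 = 16
  USB stick 7: 15 + 6 = 21
  USB stick 8: 15 = 15
  USB stick 9: 14 + 7 = 21
  USB stick 10: 11 + 10 = 21
This matches the lower bound, so 10 is optimal.

10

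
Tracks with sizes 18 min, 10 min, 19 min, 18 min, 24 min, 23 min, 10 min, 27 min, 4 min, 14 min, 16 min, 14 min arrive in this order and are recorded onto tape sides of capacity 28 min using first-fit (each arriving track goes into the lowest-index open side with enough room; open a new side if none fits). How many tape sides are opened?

8

  18 → side 1 (new)  [load 18/28]
  10 → side 1  [load 28/28]
  19 → side 2 (new)  [load 19/28]
  18 → side 3 (new)  [load 18/28]
  24 → side 4 (new)  [load 24/28]
  23 → side 5 (new)  [load 23/28]
  10 → side 3  [load 28/28]
  27 → side 6 (new)  [load 27/28]
  4 → side 2  [load 23/28]
  14 → side 7 (new)  [load 14/28]
  16 → side 8 (new)  [load 16/28]
  14 → side 7  [load 28/28]
8 tape sides opened.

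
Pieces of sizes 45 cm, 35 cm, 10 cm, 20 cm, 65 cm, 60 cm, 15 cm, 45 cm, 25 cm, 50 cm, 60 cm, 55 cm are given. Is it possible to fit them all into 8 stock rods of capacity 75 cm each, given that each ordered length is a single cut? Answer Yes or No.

A valid assignment using 8 stock rods:
  stock rod 1: 65 + 10 = 75
  stock rod 2: 60 + 15 = 75
  stock rod 3: 60 = 60
  stock rod 4: 55 + 20 = 75
  stock rod 5: 50 + 25 = 75
  stock rod 6: 45 = 45
  stock rod 7: 45 = 45
  stock rod 8: 35 = 35
Every load is within 75 cm, so 8 stock rods suffice.

Yes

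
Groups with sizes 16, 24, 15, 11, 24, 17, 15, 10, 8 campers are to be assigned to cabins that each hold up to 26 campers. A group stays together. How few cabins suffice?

Total = 24 + 24 + 17 + 16 + 15 + 15 + 11 + 10 + 8 = 140 campers.
Lower bound: ⌈140/26⌉ = 6 cabins.
A packing using 6 cabins:
  cabin 1: 24 = 24
  cabin 2: 24 = 24
  cabin 3: 17 + 8 = 25
  cabin 4: 16 + 10 = 26
  cabin 5: 15 + 11 = 26
  cabin 6: 15 = 15
This matches the lower bound, so 6 is optimal.

6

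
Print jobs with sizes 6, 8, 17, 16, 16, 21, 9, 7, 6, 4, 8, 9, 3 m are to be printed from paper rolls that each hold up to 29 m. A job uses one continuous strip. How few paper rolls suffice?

Total = 21 + 17 + 16 + 16 + 9 + 9 + 8 + 8 + 7 + 6 + 6 + 4 + 3 = 130 m.
Lower bound: ⌈130/29⌉ = 5 paper rolls.
A packing using 5 paper rolls:
  roll 1: 21 + 8 = 29
  roll 2: 17 + 9 + 3 = 29
  roll 3: 16 + 9 + 4 = 29
  roll 4: 16 + 8 = 24
  roll 5: 7 + 6 + 6 = 19
This matches the lower bound, so 5 is optimal.

5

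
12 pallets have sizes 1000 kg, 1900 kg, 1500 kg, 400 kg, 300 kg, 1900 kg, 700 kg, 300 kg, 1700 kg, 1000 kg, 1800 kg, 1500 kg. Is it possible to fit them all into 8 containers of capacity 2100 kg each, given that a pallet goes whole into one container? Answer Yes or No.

Yes

A valid assignment using 8 containers:
  container 1: 1900 = 1900
  container 2: 1900 = 1900
  container 3: 1800 + 300 = 2100
  container 4: 1700 + 400 = 2100
  container 5: 1500 + 300 = 1800
  container 6: 1500 = 1500
  container 7: 1000 + 1000 = 2000
  container 8: 700 = 700
Every load is within 2100 kg, so 8 containers suffice.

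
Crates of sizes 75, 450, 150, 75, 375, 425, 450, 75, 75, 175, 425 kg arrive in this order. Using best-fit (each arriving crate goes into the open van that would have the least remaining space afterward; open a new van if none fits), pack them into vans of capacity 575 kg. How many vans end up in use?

6

  75 → van 1 (new)  [load 75/575]
  450 → van 1  [load 525/575]
  150 → van 2 (new)  [load 150/575]
  75 → van 2  [load 225/575]
  375 → van 3 (new)  [load 375/575]
  425 → van 4 (new)  [load 425/575]
  450 → van 5 (new)  [load 450/575]
  75 → van 5  [load 525/575]
  75 → van 4  [load 500/575]
  175 → van 3  [load 550/575]
  425 → van 6 (new)  [load 425/575]
6 vans opened.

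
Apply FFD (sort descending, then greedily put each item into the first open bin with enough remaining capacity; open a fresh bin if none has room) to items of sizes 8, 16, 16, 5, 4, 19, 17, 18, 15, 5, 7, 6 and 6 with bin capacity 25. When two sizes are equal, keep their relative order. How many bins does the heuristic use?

Sorted descending: 19, 18, 17, 16, 16, 15, 8, 7, 6, 6, 5, 5, 4.
  19 → bin 1 (new)  [load 19/25]
  18 → bin 2 (new)  [load 18/25]
  17 → bin 3 (new)  [load 17/25]
  16 → bin 4 (new)  [load 16/25]
  16 → bin 5 (new)  [load 16/25]
  15 → bin 6 (new)  [load 15/25]
  8 → bin 3  [load 25/25]
  7 → bin 2  [load 25/25]
  6 → bin 1  [load 25/25]
  6 → bin 4  [load 22/25]
  5 → bin 5  [load 21/25]
  5 → bin 6  [load 20/25]
  4 → bin 5  [load 25/25]
6 bins opened.

6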